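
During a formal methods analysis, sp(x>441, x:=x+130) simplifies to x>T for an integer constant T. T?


Formula: sp(P, x:=E) = exists old_x. (x = E[old_x/x]) AND P[old_x/x] (old_x is the value of x before the assignment; eliminate old_x by solving x = E[old_x/x] for old_x)
Step 1: Precondition P: x>441, i.e. old_x > 441
Step 2: Assignment gives x = old_x + 130, so old_x = x - 130
Step 3: Substitute into P: x - 130 > 441
Step 4: Simplify: x > 441+130 = 571

571


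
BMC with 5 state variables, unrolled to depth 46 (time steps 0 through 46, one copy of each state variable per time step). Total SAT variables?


BMC unrolls to depth k, creating one copy of each state var for steps 0..k.
Step count = 46 + 1 = 47 (steps 0 through 46)
Vars per step = 5
Total = 5 * 47 = 235

235


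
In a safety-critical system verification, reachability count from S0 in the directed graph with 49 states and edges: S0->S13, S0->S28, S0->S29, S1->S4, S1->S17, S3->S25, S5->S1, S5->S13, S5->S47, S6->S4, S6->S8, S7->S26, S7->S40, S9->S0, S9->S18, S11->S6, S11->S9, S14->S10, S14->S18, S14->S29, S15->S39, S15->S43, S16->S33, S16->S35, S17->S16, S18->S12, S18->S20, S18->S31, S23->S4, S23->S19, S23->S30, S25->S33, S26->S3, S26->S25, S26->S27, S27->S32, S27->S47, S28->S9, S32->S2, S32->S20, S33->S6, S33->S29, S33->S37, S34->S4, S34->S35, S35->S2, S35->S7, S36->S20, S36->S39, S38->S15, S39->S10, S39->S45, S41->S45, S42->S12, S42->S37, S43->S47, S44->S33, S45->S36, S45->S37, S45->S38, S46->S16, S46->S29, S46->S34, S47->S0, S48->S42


BFS from S0:
  layer 0: {S0}
  layer 1: {S13, S28, S29}
  layer 2: {S9}
  layer 3: {S18}
  layer 4: {S12, S20, S31}
Reachable set: {S0, S9, S12, S13, S18, S20, S28, S29, S31}
Count = 9

9


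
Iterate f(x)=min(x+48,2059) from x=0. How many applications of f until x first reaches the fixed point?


Step 1: x=0, cap=2059, increment=48
Step 2: x grows by 48 each step until capped at 2059; fixed point is x=2059
Step 3: iterations = ceil(2059/48) = 43

43


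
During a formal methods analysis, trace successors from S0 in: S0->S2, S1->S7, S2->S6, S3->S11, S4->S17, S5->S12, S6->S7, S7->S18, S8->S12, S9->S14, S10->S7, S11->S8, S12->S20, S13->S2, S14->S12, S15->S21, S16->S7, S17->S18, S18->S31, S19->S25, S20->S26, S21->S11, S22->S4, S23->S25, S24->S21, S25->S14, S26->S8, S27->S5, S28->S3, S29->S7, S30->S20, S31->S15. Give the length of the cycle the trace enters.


Trace from S0 until a state repeats:
  S0 -> S2 -> S6 -> S7 -> S18 -> S31 -> S15 -> S21 -> S11 -> S8 -> S12 -> S20 -> S26 -> S8
S8 first seen at step 9, revisited at step 13.
Cycle length = 13 - 9 = 4

4


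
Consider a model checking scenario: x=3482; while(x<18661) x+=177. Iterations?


Step 1: x goes from 3482 toward 18661 by 177; the body runs while x<18661, so iterations = ceil((bound-start)/step)
Step 2: Distance=15179
Step 3: ceil(15179/177)=86

86


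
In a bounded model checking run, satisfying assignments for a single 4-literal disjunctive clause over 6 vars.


Step 1: Total=2^6=64
Step 2: Unsat when all 4 false: 2^2=4
Step 3: Sat=64-4=60

60


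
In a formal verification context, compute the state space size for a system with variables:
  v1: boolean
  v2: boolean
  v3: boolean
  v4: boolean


State space = product of domain sizes of all variables.
Domain sizes:
  v1 (boolean): 2
  v2 (boolean): 2
  v3 (boolean): 2
  v4 (boolean): 2
Product = 2 * 2 * 2 * 2 = 16

16


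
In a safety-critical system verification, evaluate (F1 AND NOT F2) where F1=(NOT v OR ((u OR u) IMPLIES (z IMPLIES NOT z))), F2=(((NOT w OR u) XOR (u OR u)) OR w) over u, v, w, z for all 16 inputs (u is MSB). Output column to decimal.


F1 = (NOT v OR ((u OR u) IMPLIES (z IMPLIES NOT z)))
F2 = (((NOT w OR u) XOR (u OR u)) OR w)
Counterexample to F1=>F2 is where F1=1 and F2=0.
Evaluate each row (bits = u,v,w,z, MSB first):
  row 0 [0000]: F1=1 F2=1 -> F1&~F2 -> 0
  row 1 [0001]: F1=1 F2=1 -> F1&~F2 -> 0
  row 2 [0010]: F1=1 F2=1 -> F1&~F2 -> 0
  row 3 [0011]: F1=1 F2=1 -> F1&~F2 -> 0
  row 4 [0100]: F1=1 F2=1 -> F1&~F2 -> 0
  row 5 [0101]: F1=1 F2=1 -> F1&~F2 -> 0
  row 6 [0110]: F1=1 F2=1 -> F1&~F2 -> 0
  row 7 [0111]: F1=1 F2=1 -> F1&~F2 -> 0
  row 8 [1000]: F1=1 F2=0 -> F1&~F2 -> 1
  row 9 [1001]: F1=1 F2=0 -> F1&~F2 -> 1
  row 10 [1010]: F1=1 F2=1 -> F1&~F2 -> 0
  row 11 [1011]: F1=1 F2=1 -> F1&~F2 -> 0
  row 12 [1100]: F1=1 F2=0 -> F1&~F2 -> 1
  row 13 [1101]: F1=0 F2=0 -> F1&~F2 -> 0
  row 14 [1110]: F1=1 F2=1 -> F1&~F2 -> 0
  row 15 [1111]: F1=0 F2=1 -> F1&~F2 -> 0
Full result column, 4 rows per line (u,v fixed per line; w,z runs 00..11 left to right):
  rows 0-3 [u,v=00]: 0000  = hex 0
  rows 4-7 [u,v=01]: 0000  = hex 0
  rows 8-11 [u,v=10]: 1100  = hex C
  rows 12-15 [u,v=11]: 1000  = hex 8
Counterexample vector (row 0 .. row 15) = 0000000011001000
Output column grouped in 4s = 0000 0000 1100 1000 = 0x00C8
Convert to decimal digit by digit (value = value*16 + digit):
  0 -> 0
  0*16 + 0 = 0
  0*16 + 12 (C) = 12
  12*16 + 8 = 200
Decimal = 200

200


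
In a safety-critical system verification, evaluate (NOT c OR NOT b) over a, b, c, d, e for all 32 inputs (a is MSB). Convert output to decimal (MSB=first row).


Formula: (NOT c OR NOT b) over a, b, c, d, e (32 rows)
Evaluate each row (bits = a,b,c,d,e, MSB first):
  row 0 [00000]: (NOT 0 OR NOT 0) -> 1
  row 1 [00001]: (NOT 0 OR NOT 0) -> 1
  row 2 [00010]: (NOT 0 OR NOT 0) -> 1
  row 3 [00011]: (NOT 0 OR NOT 0) -> 1
  row 4 [00100]: (NOT 1 OR NOT 0) -> 1
  row 5 [00101]: (NOT 1 OR NOT 0) -> 1
  row 6 [00110]: (NOT 1 OR NOT 0) -> 1
  row 7 [00111]: (NOT 1 OR NOT 0) -> 1
  row 8 [01000]: (NOT 0 OR NOT 1) -> 1
  row 9 [01001]: (NOT 0 OR NOT 1) -> 1
  row 10 [01010]: (NOT 0 OR NOT 1) -> 1
  row 11 [01011]: (NOT 0 OR NOT 1) -> 1
  row 12 [01100]: (NOT 1 OR NOT 1) -> 0
  row 13 [01101]: (NOT 1 OR NOT 1) -> 0
  row 14 [01110]: (NOT 1 OR NOT 1) -> 0
  row 15 [01111]: (NOT 1 OR NOT 1) -> 0
  row 16 [10000]: (NOT 0 OR NOT 0) -> 1
  row 17 [10001]: (NOT 0 OR NOT 0) -> 1
  row 18 [10010]: (NOT 0 OR NOT 0) -> 1
  row 19 [10011]: (NOT 0 OR NOT 0) -> 1
  row 20 [10100]: (NOT 1 OR NOT 0) -> 1
  row 21 [10101]: (NOT 1 OR NOT 0) -> 1
  row 22 [10110]: (NOT 1 OR NOT 0) -> 1
  row 23 [10111]: (NOT 1 OR NOT 0) -> 1
  row 24 [11000]: (NOT 0 OR NOT 1) -> 1
  row 25 [11001]: (NOT 0 OR NOT 1) -> 1
  row 26 [11010]: (NOT 0 OR NOT 1) -> 1
  row 27 [11011]: (NOT 0 OR NOT 1) -> 1
  row 28 [11100]: (NOT 1 OR NOT 1) -> 0
  row 29 [11101]: (NOT 1 OR NOT 1) -> 0
  row 30 [11110]: (NOT 1 OR NOT 1) -> 0
  row 31 [11111]: (NOT 1 OR NOT 1) -> 0
Full result column, 4 rows per line (a,b,c fixed per line; d,e runs 00..11 left to right):
  rows 0-3 [a,b,c=000]: 1111  = hex F
  rows 4-7 [a,b,c=001]: 1111  = hex F
  rows 8-11 [a,b,c=010]: 1111  = hex F
  rows 12-15 [a,b,c=011]: 0000  = hex 0
  rows 16-19 [a,b,c=100]: 1111  = hex F
  rows 20-23 [a,b,c=101]: 1111  = hex F
  rows 24-27 [a,b,c=110]: 1111  = hex F
  rows 28-31 [a,b,c=111]: 0000  = hex 0
Output column (row 0 .. row 31) = 11111111111100001111111111110000
Output column grouped in 4s = 1111 1111 1111 0000 1111 1111 1111 0000 = 0xFFF0FFF0
Convert to decimal digit by digit (value = value*16 + digit):
  F -> 15
  15*16 + 15 (F) = 255
  255*16 + 15 (F) = 4095
  4095*16 + 0 = 65520
  65520*16 + 15 (F) = 1048335
  1048335*16 + 15 (F) = 16773375
  16773375*16 + 15 (F) = 268374015
  268374015*16 + 0 = 4293984240
Decimal = 4293984240

4293984240


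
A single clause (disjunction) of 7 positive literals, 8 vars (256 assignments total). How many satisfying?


Step 1: Total=2^8=256
Step 2: Unsat when all 7 false: 2^1=2
Step 3: Sat=256-2=254

254


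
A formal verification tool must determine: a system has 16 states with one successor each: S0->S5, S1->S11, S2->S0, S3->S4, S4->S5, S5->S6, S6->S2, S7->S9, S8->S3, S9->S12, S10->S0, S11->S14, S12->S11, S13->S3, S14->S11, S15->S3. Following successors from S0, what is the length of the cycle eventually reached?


Trace from S0 until a state repeats:
  S0 -> S5 -> S6 -> S2 -> S0
S0 first seen at step 0, revisited at step 4.
Cycle length = 4 - 0 = 4

4


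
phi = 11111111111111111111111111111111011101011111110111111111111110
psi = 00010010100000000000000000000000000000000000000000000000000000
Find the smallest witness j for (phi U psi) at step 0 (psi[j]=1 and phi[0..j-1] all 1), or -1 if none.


(phi U psi) at 0: need smallest j with psi[j]=1 and phi[i]=1 for all i in [0,j).
Scan from step 0:
  step 0: phi=1, psi=0 -> continue
  step 1: phi=1, psi=0 -> continue
  step 2: phi=1, psi=0 -> continue
  step 3: psi=1 and phi held for [0,3) -> witness found
Witness step = 3

3


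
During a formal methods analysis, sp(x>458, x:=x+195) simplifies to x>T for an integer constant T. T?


Formula: sp(P, x:=E) = exists old_x. (x = E[old_x/x]) AND P[old_x/x] (old_x is the value of x before the assignment; eliminate old_x by solving x = E[old_x/x] for old_x)
Step 1: Precondition P: x>458, i.e. old_x > 458
Step 2: Assignment gives x = old_x + 195, so old_x = x - 195
Step 3: Substitute into P: x - 195 > 458
Step 4: Simplify: x > 458+195 = 653

653


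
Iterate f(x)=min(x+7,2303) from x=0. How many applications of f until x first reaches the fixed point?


Step 1: x=0, cap=2303, increment=7
Step 2: x grows by 7 each step until capped at 2303; fixed point is x=2303
Step 3: iterations = ceil(2303/7) = 329

329


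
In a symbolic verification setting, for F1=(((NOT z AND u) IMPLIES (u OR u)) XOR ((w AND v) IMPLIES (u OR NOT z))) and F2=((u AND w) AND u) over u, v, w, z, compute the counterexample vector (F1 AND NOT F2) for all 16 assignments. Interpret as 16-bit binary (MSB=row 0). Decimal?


F1 = (((NOT z AND u) IMPLIES (u OR u)) XOR ((w AND v) IMPLIES (u OR NOT z)))
F2 = ((u AND w) AND u)
Counterexample to F1=>F2 is where F1=1 and F2=0.
Evaluate each row (bits = u,v,w,z, MSB first):
  row 0 [0000]: F1=0 F2=0 -> F1&~F2 -> 0
  row 1 [0001]: F1=0 F2=0 -> F1&~F2 -> 0
  row 2 [0010]: F1=0 F2=0 -> F1&~F2 -> 0
  row 3 [0011]: F1=0 F2=0 -> F1&~F2 -> 0
  row 4 [0100]: F1=0 F2=0 -> F1&~F2 -> 0
  row 5 [0101]: F1=0 F2=0 -> F1&~F2 -> 0
  row 6 [0110]: F1=0 F2=0 -> F1&~F2 -> 0
  row 7 [0111]: F1=1 F2=0 -> F1&~F2 -> 1
  row 8 [1000]: F1=0 F2=0 -> F1&~F2 -> 0
  row 9 [1001]: F1=0 F2=0 -> F1&~F2 -> 0
  row 10 [1010]: F1=0 F2=1 -> F1&~F2 -> 0
  row 11 [1011]: F1=0 F2=1 -> F1&~F2 -> 0
  row 12 [1100]: F1=0 F2=0 -> F1&~F2 -> 0
  row 13 [1101]: F1=0 F2=0 -> F1&~F2 -> 0
  row 14 [1110]: F1=0 F2=1 -> F1&~F2 -> 0
  row 15 [1111]: F1=0 F2=1 -> F1&~F2 -> 0
Full result column, 4 rows per line (u,v fixed per line; w,z runs 00..11 left to right):
  rows 0-3 [u,v=00]: 0000  = hex 0
  rows 4-7 [u,v=01]: 0001  = hex 1
  rows 8-11 [u,v=10]: 0000  = hex 0
  rows 12-15 [u,v=11]: 0000  = hex 0
Counterexample vector (row 0 .. row 15) = 0000000100000000
Output column grouped in 4s = 0000 0001 0000 0000 = 0x0100
Convert to decimal digit by digit (value = value*16 + digit):
  0 -> 0
  0*16 + 1 = 1
  1*16 + 0 = 16
  16*16 + 0 = 256
Decimal = 256

256


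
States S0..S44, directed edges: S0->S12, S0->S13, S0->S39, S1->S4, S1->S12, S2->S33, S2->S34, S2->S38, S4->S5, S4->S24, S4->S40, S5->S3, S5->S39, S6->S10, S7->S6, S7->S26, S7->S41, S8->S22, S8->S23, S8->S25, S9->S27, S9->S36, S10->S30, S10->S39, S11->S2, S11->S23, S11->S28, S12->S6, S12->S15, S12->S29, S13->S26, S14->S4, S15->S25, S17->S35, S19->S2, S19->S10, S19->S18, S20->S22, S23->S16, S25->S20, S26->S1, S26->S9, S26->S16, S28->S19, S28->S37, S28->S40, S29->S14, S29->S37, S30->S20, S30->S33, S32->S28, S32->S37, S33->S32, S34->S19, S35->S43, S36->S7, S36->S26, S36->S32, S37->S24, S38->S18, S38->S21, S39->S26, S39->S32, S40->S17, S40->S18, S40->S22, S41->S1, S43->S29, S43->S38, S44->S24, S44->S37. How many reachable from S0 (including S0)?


BFS from S0:
  layer 0: {S0}
  layer 1: {S12, S13, S39}
  layer 2: {S6, S15, S26, S29, S32}
  layer 3: {S1, S9, S10, S14, S16, S25, S28, S37}
  layer 4: {S4, S19, S20, S24, S27, S30, S36, S40}
  layer 5: {S2, S5, S7, S17, S18, S22, S33}
  layer 6: {S3, S34, S35, S38, S41}
  layer 7: {S21, S43}
Reachable set: {S0, S1, S2, S3, S4, S5, S6, S7, S9, S10, S12, S13, S14, S15, S16, S17, S18, S19, S20, S21, S22, S24, S25, S26, S27, S28, S29, S30, S32, S33, S34, S35, S36, S37, S38, S39, S40, S41, S43}
Count = 39

39


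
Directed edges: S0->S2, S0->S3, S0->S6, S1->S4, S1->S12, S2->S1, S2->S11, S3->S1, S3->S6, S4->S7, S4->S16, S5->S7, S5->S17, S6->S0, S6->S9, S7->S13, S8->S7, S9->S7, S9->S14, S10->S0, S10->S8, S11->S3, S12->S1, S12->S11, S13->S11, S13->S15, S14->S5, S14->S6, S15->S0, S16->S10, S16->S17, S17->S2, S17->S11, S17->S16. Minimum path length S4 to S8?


BFS layer-by-layer from S4:
  dist 0: {S4}
  dist 1: {S7, S16}
  dist 2: {S10, S13, S17}
  dist 3: {S0, S2, S8, S11, S15}
  -> S8 reached at distance 3
Shortest path length = 3

3


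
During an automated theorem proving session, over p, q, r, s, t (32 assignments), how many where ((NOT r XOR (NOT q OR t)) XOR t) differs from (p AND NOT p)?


F1 = ((NOT r XOR (NOT q OR t)) XOR t)
F2 = (p AND NOT p)
Evaluate both on each of 32 rows (bits = p,q,r,s,t):
  row 0 [00000]: F1=0 F2=0 -> 0
  row 1 [00001]: F1=1 F2=0 (differ) -> 1
  row 2 [00010]: F1=0 F2=0 -> 0
  row 3 [00011]: F1=1 F2=0 (differ) -> 1
  row 4 [00100]: F1=1 F2=0 (differ) -> 1
  row 5 [00101]: F1=0 F2=0 -> 0
  row 6 [00110]: F1=1 F2=0 (differ) -> 1
  row 7 [00111]: F1=0 F2=0 -> 0
  row 8 [01000]: F1=1 F2=0 (differ) -> 1
  row 9 [01001]: F1=1 F2=0 (differ) -> 1
  row 10 [01010]: F1=1 F2=0 (differ) -> 1
  row 11 [01011]: F1=1 F2=0 (differ) -> 1
  row 12 [01100]: F1=0 F2=0 -> 0
  row 13 [01101]: F1=0 F2=0 -> 0
  row 14 [01110]: F1=0 F2=0 -> 0
  row 15 [01111]: F1=0 F2=0 -> 0
  row 16 [10000]: F1=0 F2=0 -> 0
  row 17 [10001]: F1=1 F2=0 (differ) -> 1
  row 18 [10010]: F1=0 F2=0 -> 0
  row 19 [10011]: F1=1 F2=0 (differ) -> 1
  row 20 [10100]: F1=1 F2=0 (differ) -> 1
  row 21 [10101]: F1=0 F2=0 -> 0
  row 22 [10110]: F1=1 F2=0 (differ) -> 1
  row 23 [10111]: F1=0 F2=0 -> 0
  row 24 [11000]: F1=1 F2=0 (differ) -> 1
  row 25 [11001]: F1=1 F2=0 (differ) -> 1
  row 26 [11010]: F1=1 F2=0 (differ) -> 1
  row 27 [11011]: F1=1 F2=0 (differ) -> 1
  row 28 [11100]: F1=0 F2=0 -> 0
  row 29 [11101]: F1=0 F2=0 -> 0
  row 30 [11110]: F1=0 F2=0 -> 0
  row 31 [11111]: F1=0 F2=0 -> 0
Full result column, 8 rows per line (p,q fixed per line; r,s,t runs 000..111 left to right):
  rows 0-7 [p,q=00]: 01011010  (ones: 4)
  rows 8-15 [p,q=01]: 11110000  (ones: 4)
  rows 16-23 [p,q=10]: 01011010  (ones: 4)
  rows 24-31 [p,q=11]: 11110000  (ones: 4)
Disagreements = 4+4+4+4 = 16

16


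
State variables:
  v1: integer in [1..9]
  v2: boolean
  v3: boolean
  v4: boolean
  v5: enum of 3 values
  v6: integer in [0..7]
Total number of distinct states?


State space = product of domain sizes of all variables.
Domain sizes:
  v1 (integer in [1..9]): 9
  v2 (boolean): 2
  v3 (boolean): 2
  v4 (boolean): 2
  v5 (enum of 3 values): 3
  v6 (integer in [0..7]): 8
Product = 9 * 2 * 2 * 2 * 3 * 8 = 1728

1728


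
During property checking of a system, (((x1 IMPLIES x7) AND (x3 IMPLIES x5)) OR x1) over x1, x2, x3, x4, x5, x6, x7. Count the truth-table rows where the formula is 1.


Formula: (((x1 IMPLIES x7) AND (x3 IMPLIES x5)) OR x1) over 7 vars (128 rows)
Evaluate each row (x1, x2, x3, x4, x5, x6, x7 as bits, MSB first):
  row 0 [0000000]: (((0 IMPLIES 0) AND (0 IMPLIES 0)) OR 0) -> 1
  row 1 [0000001]: (((0 IMPLIES 1) AND (0 IMPLIES 0)) OR 0) -> 1
  row 2 [0000010]: (((0 IMPLIES 0) AND (0 IMPLIES 0)) OR 0) -> 1
  row 3 [0000011]: (((0 IMPLIES 1) AND (0 IMPLIES 0)) OR 0) -> 1
  row 4 [0000100]: (((0 IMPLIES 0) AND (0 IMPLIES 1)) OR 0) -> 1
  (every remaining row is evaluated the same way; all 128 results are listed next)
Full result column, 8 rows per line (x1,x2,x3,x4 fixed per line; x5,x6,x7 runs 000..111 left to right):
  rows 0-7 [x1,x2,x3,x4=0000]: 11111111  (ones: 8)
  rows 8-15 [x1,x2,x3,x4=0001]: 11111111  (ones: 8)
  rows 16-23 [x1,x2,x3,x4=0010]: 00001111  (ones: 4)
  rows 24-31 [x1,x2,x3,x4=0011]: 00001111  (ones: 4)
  rows 32-39 [x1,x2,x3,x4=0100]: 11111111  (ones: 8)
  rows 40-47 [x1,x2,x3,x4=0101]: 11111111  (ones: 8)
  rows 48-55 [x1,x2,x3,x4=0110]: 00001111  (ones: 4)
  rows 56-63 [x1,x2,x3,x4=0111]: 00001111  (ones: 4)
  rows 64-71 [x1,x2,x3,x4=1000]: 11111111  (ones: 8)
  rows 72-79 [x1,x2,x3,x4=1001]: 11111111  (ones: 8)
  rows 80-87 [x1,x2,x3,x4=1010]: 11111111  (ones: 8)
  rows 88-95 [x1,x2,x3,x4=1011]: 11111111  (ones: 8)
  rows 96-103 [x1,x2,x3,x4=1100]: 11111111  (ones: 8)
  rows 104-111 [x1,x2,x3,x4=1101]: 11111111  (ones: 8)
  rows 112-119 [x1,x2,x3,x4=1110]: 11111111  (ones: 8)
  rows 120-127 [x1,x2,x3,x4=1111]: 11111111  (ones: 8)
Count of 1-rows = 8+8+4+4+8+8+4+4+8+8+8+8+8+8+8+8 = 112

112


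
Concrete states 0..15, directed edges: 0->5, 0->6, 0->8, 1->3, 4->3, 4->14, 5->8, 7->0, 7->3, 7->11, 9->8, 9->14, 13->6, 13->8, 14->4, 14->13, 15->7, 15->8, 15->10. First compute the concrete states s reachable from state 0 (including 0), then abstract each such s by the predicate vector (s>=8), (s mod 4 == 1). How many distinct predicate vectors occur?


BFS from 0:
Concrete reachable: {0, 5, 6, 8}
Abstract via predicates (s>=8), (s mod 4 == 1):
  (0,0) <- {0, 6}
  (0,1) <- {5}
  (1,0) <- {8}
Distinct abstract states = 3

3


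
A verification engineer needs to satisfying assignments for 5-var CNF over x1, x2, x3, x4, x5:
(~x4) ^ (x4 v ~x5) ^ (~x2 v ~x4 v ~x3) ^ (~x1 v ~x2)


CNF with 4 clauses over 5 vars (32 assignments).
An assignment satisfies CNF iff every clause has >=1 true literal.
Check each row (bits = x1,x2,x3,x4,x5; clause T/F shown):
  row 0 [00000]: clauses=TTTT -> 1
  row 1 [00001]: clauses=TFTT -> 0
  row 2 [00010]: clauses=FTTT -> 0
  row 3 [00011]: clauses=FTTT -> 0
  row 4 [00100]: clauses=TTTT -> 1
  row 5 [00101]: clauses=TFTT -> 0
  row 6 [00110]: clauses=FTTT -> 0
  row 7 [00111]: clauses=FTTT -> 0
  row 8 [01000]: clauses=TTTT -> 1
  row 9 [01001]: clauses=TFTT -> 0
  row 10 [01010]: clauses=FTTT -> 0
  row 11 [01011]: clauses=FTTT -> 0
  row 12 [01100]: clauses=TTTT -> 1
  row 13 [01101]: clauses=TFTT -> 0
  row 14 [01110]: clauses=FTFT -> 0
  row 15 [01111]: clauses=FTFT -> 0
  row 16 [10000]: clauses=TTTT -> 1
  row 17 [10001]: clauses=TFTT -> 0
  row 18 [10010]: clauses=FTTT -> 0
  row 19 [10011]: clauses=FTTT -> 0
  row 20 [10100]: clauses=TTTT -> 1
  row 21 [10101]: clauses=TFTT -> 0
  row 22 [10110]: clauses=FTTT -> 0
  row 23 [10111]: clauses=FTTT -> 0
  row 24 [11000]: clauses=TTTF -> 0
  row 25 [11001]: clauses=TFTF -> 0
  row 26 [11010]: clauses=FTTF -> 0
  row 27 [11011]: clauses=FTTF -> 0
  row 28 [11100]: clauses=TTTF -> 0
  row 29 [11101]: clauses=TFTF -> 0
  row 30 [11110]: clauses=FTFF -> 0
  row 31 [11111]: clauses=FTFF -> 0
Full result column, 8 rows per line (x1,x2 fixed per line; x3,x4,x5 runs 000..111 left to right):
  rows 0-7 [x1,x2=00]: 10001000  (ones: 2)
  rows 8-15 [x1,x2=01]: 10001000  (ones: 2)
  rows 16-23 [x1,x2=10]: 10001000  (ones: 2)
  rows 24-31 [x1,x2=11]: 00000000  (ones: 0)
Satisfying assignments = 2+2+2+0 = 6

6


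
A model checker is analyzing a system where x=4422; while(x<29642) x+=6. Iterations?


Step 1: x goes from 4422 toward 29642 by 6; the body runs while x<29642, so iterations = ceil((bound-start)/step)
Step 2: Distance=25220
Step 3: ceil(25220/6)=4204

4204


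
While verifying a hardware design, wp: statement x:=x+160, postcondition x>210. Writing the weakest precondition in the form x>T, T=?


Formula: wp(x:=E, P) = P[E/x] (substitute E for x in postcondition)
Step 1: Postcondition: x>210
Step 2: Substitute x+160 for x: x+160>210
Step 3: Solve for x: x > 210-160 = 50

50


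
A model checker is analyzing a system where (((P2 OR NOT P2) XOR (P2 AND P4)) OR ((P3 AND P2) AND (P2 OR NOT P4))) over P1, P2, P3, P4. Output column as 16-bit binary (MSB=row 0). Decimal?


Formula: (((P2 OR NOT P2) XOR (P2 AND P4)) OR ((P3 AND P2) AND (P2 OR NOT P4))) over P1, P2, P3, P4 (16 rows)
Evaluate each row (bits = P1,P2,P3,P4, MSB first):
  row 0 [0000]: (((0 OR NOT 0) XOR (0 AND 0)) OR ((0 AND 0) AND (0 OR NOT 0))) -> 1
  row 1 [0001]: (((0 OR NOT 0) XOR (0 AND 1)) OR ((0 AND 0) AND (0 OR NOT 1))) -> 1
  row 2 [0010]: (((0 OR NOT 0) XOR (0 AND 0)) OR ((1 AND 0) AND (0 OR NOT 0))) -> 1
  row 3 [0011]: (((0 OR NOT 0) XOR (0 AND 1)) OR ((1 AND 0) AND (0 OR NOT 1))) -> 1
  row 4 [0100]: (((1 OR NOT 1) XOR (1 AND 0)) OR ((0 AND 1) AND (1 OR NOT 0))) -> 1
  row 5 [0101]: (((1 OR NOT 1) XOR (1 AND 1)) OR ((0 AND 1) AND (1 OR NOT 1))) -> 0
  row 6 [0110]: (((1 OR NOT 1) XOR (1 AND 0)) OR ((1 AND 1) AND (1 OR NOT 0))) -> 1
  row 7 [0111]: (((1 OR NOT 1) XOR (1 AND 1)) OR ((1 AND 1) AND (1 OR NOT 1))) -> 1
  row 8 [1000]: (((0 OR NOT 0) XOR (0 AND 0)) OR ((0 AND 0) AND (0 OR NOT 0))) -> 1
  row 9 [1001]: (((0 OR NOT 0) XOR (0 AND 1)) OR ((0 AND 0) AND (0 OR NOT 1))) -> 1
  row 10 [1010]: (((0 OR NOT 0) XOR (0 AND 0)) OR ((1 AND 0) AND (0 OR NOT 0))) -> 1
  row 11 [1011]: (((0 OR NOT 0) XOR (0 AND 1)) OR ((1 AND 0) AND (0 OR NOT 1))) -> 1
  row 12 [1100]: (((1 OR NOT 1) XOR (1 AND 0)) OR ((0 AND 1) AND (1 OR NOT 0))) -> 1
  row 13 [1101]: (((1 OR NOT 1) XOR (1 AND 1)) OR ((0 AND 1) AND (1 OR NOT 1))) -> 0
  row 14 [1110]: (((1 OR NOT 1) XOR (1 AND 0)) OR ((1 AND 1) AND (1 OR NOT 0))) -> 1
  row 15 [1111]: (((1 OR NOT 1) XOR (1 AND 1)) OR ((1 AND 1) AND (1 OR NOT 1))) -> 1
Full result column, 4 rows per line (P1,P2 fixed per line; P3,P4 runs 00..11 left to right):
  rows 0-3 [P1,P2=00]: 1111  = hex F
  rows 4-7 [P1,P2=01]: 1011  = hex B
  rows 8-11 [P1,P2=10]: 1111  = hex F
  rows 12-15 [P1,P2=11]: 1011  = hex B
Output column (row 0 .. row 15) = 1111101111111011
Output column grouped in 4s = 1111 1011 1111 1011 = 0xFBFB
Convert to decimal digit by digit (value = value*16 + digit):
  F -> 15
  15*16 + 11 (B) = 251
  251*16 + 15 (F) = 4031
  4031*16 + 11 (B) = 64507
Decimal = 64507

64507


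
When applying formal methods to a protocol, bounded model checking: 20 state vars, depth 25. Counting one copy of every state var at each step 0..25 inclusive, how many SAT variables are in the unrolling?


BMC unrolls to depth k, creating one copy of each state var for steps 0..k.
Step count = 25 + 1 = 26 (steps 0 through 25)
Vars per step = 20
Total = 20 * 26 = 520

520


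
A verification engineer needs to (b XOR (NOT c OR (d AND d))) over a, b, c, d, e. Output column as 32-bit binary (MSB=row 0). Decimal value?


Formula: (b XOR (NOT c OR (d AND d))) over a, b, c, d, e (32 rows)
Evaluate each row (bits = a,b,c,d,e, MSB first):
  row 0 [00000]: (0 XOR (NOT 0 OR (0 AND 0))) -> 1
  row 1 [00001]: (0 XOR (NOT 0 OR (0 AND 0))) -> 1
  row 2 [00010]: (0 XOR (NOT 0 OR (1 AND 1))) -> 1
  row 3 [00011]: (0 XOR (NOT 0 OR (1 AND 1))) -> 1
  row 4 [00100]: (0 XOR (NOT 1 OR (0 AND 0))) -> 0
  row 5 [00101]: (0 XOR (NOT 1 OR (0 AND 0))) -> 0
  row 6 [00110]: (0 XOR (NOT 1 OR (1 AND 1))) -> 1
  row 7 [00111]: (0 XOR (NOT 1 OR (1 AND 1))) -> 1
  row 8 [01000]: (1 XOR (NOT 0 OR (0 AND 0))) -> 0
  row 9 [01001]: (1 XOR (NOT 0 OR (0 AND 0))) -> 0
  row 10 [01010]: (1 XOR (NOT 0 OR (1 AND 1))) -> 0
  row 11 [01011]: (1 XOR (NOT 0 OR (1 AND 1))) -> 0
  row 12 [01100]: (1 XOR (NOT 1 OR (0 AND 0))) -> 1
  row 13 [01101]: (1 XOR (NOT 1 OR (0 AND 0))) -> 1
  row 14 [01110]: (1 XOR (NOT 1 OR (1 AND 1))) -> 0
  row 15 [01111]: (1 XOR (NOT 1 OR (1 AND 1))) -> 0
  row 16 [10000]: (0 XOR (NOT 0 OR (0 AND 0))) -> 1
  row 17 [10001]: (0 XOR (NOT 0 OR (0 AND 0))) -> 1
  row 18 [10010]: (0 XOR (NOT 0 OR (1 AND 1))) -> 1
  row 19 [10011]: (0 XOR (NOT 0 OR (1 AND 1))) -> 1
  row 20 [10100]: (0 XOR (NOT 1 OR (0 AND 0))) -> 0
  row 21 [10101]: (0 XOR (NOT 1 OR (0 AND 0))) -> 0
  row 22 [10110]: (0 XOR (NOT 1 OR (1 AND 1))) -> 1
  row 23 [10111]: (0 XOR (NOT 1 OR (1 AND 1))) -> 1
  row 24 [11000]: (1 XOR (NOT 0 OR (0 AND 0))) -> 0
  row 25 [11001]: (1 XOR (NOT 0 OR (0 AND 0))) -> 0
  row 26 [11010]: (1 XOR (NOT 0 OR (1 AND 1))) -> 0
  row 27 [11011]: (1 XOR (NOT 0 OR (1 AND 1))) -> 0
  row 28 [11100]: (1 XOR (NOT 1 OR (0 AND 0))) -> 1
  row 29 [11101]: (1 XOR (NOT 1 OR (0 AND 0))) -> 1
  row 30 [11110]: (1 XOR (NOT 1 OR (1 AND 1))) -> 0
  row 31 [11111]: (1 XOR (NOT 1 OR (1 AND 1))) -> 0
Full result column, 4 rows per line (a,b,c fixed per line; d,e runs 00..11 left to right):
  rows 0-3 [a,b,c=000]: 1111  = hex F
  rows 4-7 [a,b,c=001]: 0011  = hex 3
  rows 8-11 [a,b,c=010]: 0000  = hex 0
  rows 12-15 [a,b,c=011]: 1100  = hex C
  rows 16-19 [a,b,c=100]: 1111  = hex F
  rows 20-23 [a,b,c=101]: 0011  = hex 3
  rows 24-27 [a,b,c=110]: 0000  = hex 0
  rows 28-31 [a,b,c=111]: 1100  = hex C
Output column (row 0 .. row 31) = 11110011000011001111001100001100
Output column grouped in 4s = 1111 0011 0000 1100 1111 0011 0000 1100 = 0xF30CF30C
Convert to decimal digit by digit (value = value*16 + digit):
  F -> 15
  15*16 + 3 = 243
  243*16 + 0 = 3888
  3888*16 + 12 (C) = 62220
  62220*16 + 15 (F) = 995535
  995535*16 + 3 = 15928563
  15928563*16 + 0 = 254857008
  254857008*16 + 12 (C) = 4077712140
Decimal = 4077712140

4077712140


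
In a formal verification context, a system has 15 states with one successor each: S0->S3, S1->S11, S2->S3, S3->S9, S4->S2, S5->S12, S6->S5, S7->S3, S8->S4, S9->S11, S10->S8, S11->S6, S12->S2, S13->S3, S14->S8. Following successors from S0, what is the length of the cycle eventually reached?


Trace from S0 until a state repeats:
  S0 -> S3 -> S9 -> S11 -> S6 -> S5 -> S12 -> S2 -> S3
S3 first seen at step 1, revisited at step 8.
Cycle length = 8 - 1 = 7

7


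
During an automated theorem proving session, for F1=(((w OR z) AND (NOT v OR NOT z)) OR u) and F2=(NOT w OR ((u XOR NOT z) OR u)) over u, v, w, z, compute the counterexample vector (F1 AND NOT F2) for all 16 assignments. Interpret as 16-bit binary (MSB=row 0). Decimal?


F1 = (((w OR z) AND (NOT v OR NOT z)) OR u)
F2 = (NOT w OR ((u XOR NOT z) OR u))
Counterexample to F1=>F2 is where F1=1 and F2=0.
Evaluate each row (bits = u,v,w,z, MSB first):
  row 0 [0000]: F1=0 F2=1 -> F1&~F2 -> 0
  row 1 [0001]: F1=1 F2=1 -> F1&~F2 -> 0
  row 2 [0010]: F1=1 F2=1 -> F1&~F2 -> 0
  row 3 [0011]: F1=1 F2=0 -> F1&~F2 -> 1
  row 4 [0100]: F1=0 F2=1 -> F1&~F2 -> 0
  row 5 [0101]: F1=0 F2=1 -> F1&~F2 -> 0
  row 6 [0110]: F1=1 F2=1 -> F1&~F2 -> 0
  row 7 [0111]: F1=0 F2=0 -> F1&~F2 -> 0
  row 8 [1000]: F1=1 F2=1 -> F1&~F2 -> 0
  row 9 [1001]: F1=1 F2=1 -> F1&~F2 -> 0
  row 10 [1010]: F1=1 F2=1 -> F1&~F2 -> 0
  row 11 [1011]: F1=1 F2=1 -> F1&~F2 -> 0
  row 12 [1100]: F1=1 F2=1 -> F1&~F2 -> 0
  row 13 [1101]: F1=1 F2=1 -> F1&~F2 -> 0
  row 14 [1110]: F1=1 F2=1 -> F1&~F2 -> 0
  row 15 [1111]: F1=1 F2=1 -> F1&~F2 -> 0
Full result column, 4 rows per line (u,v fixed per line; w,z runs 00..11 left to right):
  rows 0-3 [u,v=00]: 0001  = hex 1
  rows 4-7 [u,v=01]: 0000  = hex 0
  rows 8-11 [u,v=10]: 0000  = hex 0
  rows 12-15 [u,v=11]: 0000  = hex 0
Counterexample vector (row 0 .. row 15) = 0001000000000000
Output column grouped in 4s = 0001 0000 0000 0000 = 0x1000
Convert to decimal digit by digit (value = value*16 + digit):
  1 -> 1
  1*16 + 0 = 16
  16*16 + 0 = 256
  256*16 + 0 = 4096
Decimal = 4096

4096


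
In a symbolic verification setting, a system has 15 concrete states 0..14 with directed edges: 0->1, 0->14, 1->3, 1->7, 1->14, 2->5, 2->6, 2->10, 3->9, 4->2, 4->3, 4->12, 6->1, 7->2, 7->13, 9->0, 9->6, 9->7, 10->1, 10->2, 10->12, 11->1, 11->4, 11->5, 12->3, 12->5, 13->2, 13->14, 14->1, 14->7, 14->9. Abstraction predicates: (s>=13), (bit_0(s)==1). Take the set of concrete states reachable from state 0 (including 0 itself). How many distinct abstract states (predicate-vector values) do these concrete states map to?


BFS from 0:
Concrete reachable: {0, 1, 2, 3, 5, 6, 7, 9, 10, 12, 13, 14}
Abstract via predicates (s>=13), (bit_0(s)==1):
  (0,0) <- {0, 2, 6, 10, 12}
  (0,1) <- {1, 3, 5, 7, 9}
  (1,0) <- {14}
  (1,1) <- {13}
Distinct abstract states = 4

4


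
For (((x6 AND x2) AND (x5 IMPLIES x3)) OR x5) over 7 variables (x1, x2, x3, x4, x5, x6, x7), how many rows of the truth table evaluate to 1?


Formula: (((x6 AND x2) AND (x5 IMPLIES x3)) OR x5) over 7 vars (128 rows)
Evaluate each row (x1, x2, x3, x4, x5, x6, x7 as bits, MSB first):
  row 0 [0000000]: (((0 AND 0) AND (0 IMPLIES 0)) OR 0) -> 0
  row 1 [0000001]: (((0 AND 0) AND (0 IMPLIES 0)) OR 0) -> 0
  row 2 [0000010]: (((1 AND 0) AND (0 IMPLIES 0)) OR 0) -> 0
  row 3 [0000011]: (((1 AND 0) AND (0 IMPLIES 0)) OR 0) -> 0
  row 4 [0000100]: (((0 AND 0) AND (1 IMPLIES 0)) OR 1) -> 1
  (every remaining row is evaluated the same way; all 128 results are listed next)
Full result column, 8 rows per line (x1,x2,x3,x4 fixed per line; x5,x6,x7 runs 000..111 left to right):
  rows 0-7 [x1,x2,x3,x4=0000]: 00001111  (ones: 4)
  rows 8-15 [x1,x2,x3,x4=0001]: 00001111  (ones: 4)
  rows 16-23 [x1,x2,x3,x4=0010]: 00001111  (ones: 4)
  rows 24-31 [x1,x2,x3,x4=0011]: 00001111  (ones: 4)
  rows 32-39 [x1,x2,x3,x4=0100]: 00111111  (ones: 6)
  rows 40-47 [x1,x2,x3,x4=0101]: 00111111  (ones: 6)
  rows 48-55 [x1,x2,x3,x4=0110]: 00111111  (ones: 6)
  rows 56-63 [x1,x2,x3,x4=0111]: 00111111  (ones: 6)
  rows 64-71 [x1,x2,x3,x4=1000]: 00001111  (ones: 4)
  rows 72-79 [x1,x2,x3,x4=1001]: 00001111  (ones: 4)
  rows 80-87 [x1,x2,x3,x4=1010]: 00001111  (ones: 4)
  rows 88-95 [x1,x2,x3,x4=1011]: 00001111  (ones: 4)
  rows 96-103 [x1,x2,x3,x4=1100]: 00111111  (ones: 6)
  rows 104-111 [x1,x2,x3,x4=1101]: 00111111  (ones: 6)
  rows 112-119 [x1,x2,x3,x4=1110]: 00111111  (ones: 6)
  rows 120-127 [x1,x2,x3,x4=1111]: 00111111  (ones: 6)
Count of 1-rows = 4+4+4+4+6+6+6+6+4+4+4+4+6+6+6+6 = 80

80


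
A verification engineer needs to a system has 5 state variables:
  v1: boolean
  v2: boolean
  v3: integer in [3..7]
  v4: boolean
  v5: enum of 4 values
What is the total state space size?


State space = product of domain sizes of all variables.
Domain sizes:
  v1 (boolean): 2
  v2 (boolean): 2
  v3 (integer in [3..7]): 5
  v4 (boolean): 2
  v5 (enum of 4 values): 4
Product = 2 * 2 * 5 * 2 * 4 = 160

160


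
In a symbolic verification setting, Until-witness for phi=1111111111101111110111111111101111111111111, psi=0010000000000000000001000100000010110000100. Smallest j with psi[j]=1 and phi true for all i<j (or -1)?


(phi U psi) at 0: need smallest j with psi[j]=1 and phi[i]=1 for all i in [0,j).
Scan from step 0:
  step 0: phi=1, psi=0 -> continue
  step 1: phi=1, psi=0 -> continue
  step 2: psi=1 and phi held for [0,2) -> witness found
Witness step = 2

2


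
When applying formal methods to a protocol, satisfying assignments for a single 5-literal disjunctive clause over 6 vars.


Step 1: Total=2^6=64
Step 2: Unsat when all 5 false: 2^1=2
Step 3: Sat=64-2=62

62


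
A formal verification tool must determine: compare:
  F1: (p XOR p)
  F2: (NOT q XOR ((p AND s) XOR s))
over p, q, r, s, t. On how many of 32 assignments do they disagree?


F1 = (p XOR p)
F2 = (NOT q XOR ((p AND s) XOR s))
Evaluate both on each of 32 rows (bits = p,q,r,s,t):
  row 0 [00000]: F1=0 F2=1 (differ) -> 1
  row 1 [00001]: F1=0 F2=1 (differ) -> 1
  row 2 [00010]: F1=0 F2=0 -> 0
  row 3 [00011]: F1=0 F2=0 -> 0
  row 4 [00100]: F1=0 F2=1 (differ) -> 1
  row 5 [00101]: F1=0 F2=1 (differ) -> 1
  row 6 [00110]: F1=0 F2=0 -> 0
  row 7 [00111]: F1=0 F2=0 -> 0
  row 8 [01000]: F1=0 F2=0 -> 0
  row 9 [01001]: F1=0 F2=0 -> 0
  row 10 [01010]: F1=0 F2=1 (differ) -> 1
  row 11 [01011]: F1=0 F2=1 (differ) -> 1
  row 12 [01100]: F1=0 F2=0 -> 0
  row 13 [01101]: F1=0 F2=0 -> 0
  row 14 [01110]: F1=0 F2=1 (differ) -> 1
  row 15 [01111]: F1=0 F2=1 (differ) -> 1
  row 16 [10000]: F1=0 F2=1 (differ) -> 1
  row 17 [10001]: F1=0 F2=1 (differ) -> 1
  row 18 [10010]: F1=0 F2=1 (differ) -> 1
  row 19 [10011]: F1=0 F2=1 (differ) -> 1
  row 20 [10100]: F1=0 F2=1 (differ) -> 1
  row 21 [10101]: F1=0 F2=1 (differ) -> 1
  row 22 [10110]: F1=0 F2=1 (differ) -> 1
  row 23 [10111]: F1=0 F2=1 (differ) -> 1
  row 24 [11000]: F1=0 F2=0 -> 0
  row 25 [11001]: F1=0 F2=0 -> 0
  row 26 [11010]: F1=0 F2=0 -> 0
  row 27 [11011]: F1=0 F2=0 -> 0
  row 28 [11100]: F1=0 F2=0 -> 0
  row 29 [11101]: F1=0 F2=0 -> 0
  row 30 [11110]: F1=0 F2=0 -> 0
  row 31 [11111]: F1=0 F2=0 -> 0
Full result column, 8 rows per line (p,q fixed per line; r,s,t runs 000..111 left to right):
  rows 0-7 [p,q=00]: 11001100  (ones: 4)
  rows 8-15 [p,q=01]: 00110011  (ones: 4)
  rows 16-23 [p,q=10]: 11111111  (ones: 8)
  rows 24-31 [p,q=11]: 00000000  (ones: 0)
Disagreements = 4+4+8+0 = 16

16


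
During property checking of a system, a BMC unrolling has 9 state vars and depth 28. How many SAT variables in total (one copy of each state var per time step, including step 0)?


BMC unrolls to depth k, creating one copy of each state var for steps 0..k.
Step count = 28 + 1 = 29 (steps 0 through 28)
Vars per step = 9
Total = 9 * 29 = 261

261


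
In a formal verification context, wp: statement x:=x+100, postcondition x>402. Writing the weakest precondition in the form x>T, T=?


Formula: wp(x:=E, P) = P[E/x] (substitute E for x in postcondition)
Step 1: Postcondition: x>402
Step 2: Substitute x+100 for x: x+100>402
Step 3: Solve for x: x > 402-100 = 302

302


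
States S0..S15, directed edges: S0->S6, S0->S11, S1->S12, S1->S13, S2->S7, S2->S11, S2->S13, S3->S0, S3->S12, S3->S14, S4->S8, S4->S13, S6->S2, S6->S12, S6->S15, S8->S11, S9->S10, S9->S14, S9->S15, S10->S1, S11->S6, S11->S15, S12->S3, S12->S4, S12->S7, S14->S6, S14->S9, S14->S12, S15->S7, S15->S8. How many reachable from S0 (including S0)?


BFS from S0:
  layer 0: {S0}
  layer 1: {S6, S11}
  layer 2: {S2, S12, S15}
  layer 3: {S3, S4, S7, S8, S13}
  layer 4: {S14}
  layer 5: {S9}
  layer 6: {S10}
  layer 7: {S1}
Reachable set: {S0, S1, S2, S3, S4, S6, S7, S8, S9, S10, S11, S12, S13, S14, S15}
Count = 15

15


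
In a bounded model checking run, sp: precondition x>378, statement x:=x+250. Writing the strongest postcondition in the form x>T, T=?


Formula: sp(P, x:=E) = exists old_x. (x = E[old_x/x]) AND P[old_x/x] (old_x is the value of x before the assignment; eliminate old_x by solving x = E[old_x/x] for old_x)
Step 1: Precondition P: x>378, i.e. old_x > 378
Step 2: Assignment gives x = old_x + 250, so old_x = x - 250
Step 3: Substitute into P: x - 250 > 378
Step 4: Simplify: x > 378+250 = 628

628


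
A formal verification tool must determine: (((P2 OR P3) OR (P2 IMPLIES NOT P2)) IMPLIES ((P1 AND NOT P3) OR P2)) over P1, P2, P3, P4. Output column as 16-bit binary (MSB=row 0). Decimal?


Formula: (((P2 OR P3) OR (P2 IMPLIES NOT P2)) IMPLIES ((P1 AND NOT P3) OR P2)) over P1, P2, P3, P4 (16 rows)
Evaluate each row (bits = P1,P2,P3,P4, MSB first):
  row 0 [0000]: (((0 OR 0) OR (0 IMPLIES NOT 0)) IMPLIES ((0 AND NOT 0) OR 0)) -> 0
  row 1 [0001]: (((0 OR 0) OR (0 IMPLIES NOT 0)) IMPLIES ((0 AND NOT 0) OR 0)) -> 0
  row 2 [0010]: (((0 OR 1) OR (0 IMPLIES NOT 0)) IMPLIES ((0 AND NOT 1) OR 0)) -> 0
  row 3 [0011]: (((0 OR 1) OR (0 IMPLIES NOT 0)) IMPLIES ((0 AND NOT 1) OR 0)) -> 0
  row 4 [0100]: (((1 OR 0) OR (1 IMPLIES NOT 1)) IMPLIES ((0 AND NOT 0) OR 1)) -> 1
  row 5 [0101]: (((1 OR 0) OR (1 IMPLIES NOT 1)) IMPLIES ((0 AND NOT 0) OR 1)) -> 1
  row 6 [0110]: (((1 OR 1) OR (1 IMPLIES NOT 1)) IMPLIES ((0 AND NOT 1) OR 1)) -> 1
  row 7 [0111]: (((1 OR 1) OR (1 IMPLIES NOT 1)) IMPLIES ((0 AND NOT 1) OR 1)) -> 1
  row 8 [1000]: (((0 OR 0) OR (0 IMPLIES NOT 0)) IMPLIES ((1 AND NOT 0) OR 0)) -> 1
  row 9 [1001]: (((0 OR 0) OR (0 IMPLIES NOT 0)) IMPLIES ((1 AND NOT 0) OR 0)) -> 1
  row 10 [1010]: (((0 OR 1) OR (0 IMPLIES NOT 0)) IMPLIES ((1 AND NOT 1) OR 0)) -> 0
  row 11 [1011]: (((0 OR 1) OR (0 IMPLIES NOT 0)) IMPLIES ((1 AND NOT 1) OR 0)) -> 0
  row 12 [1100]: (((1 OR 0) OR (1 IMPLIES NOT 1)) IMPLIES ((1 AND NOT 0) OR 1)) -> 1
  row 13 [1101]: (((1 OR 0) OR (1 IMPLIES NOT 1)) IMPLIES ((1 AND NOT 0) OR 1)) -> 1
  row 14 [1110]: (((1 OR 1) OR (1 IMPLIES NOT 1)) IMPLIES ((1 AND NOT 1) OR 1)) -> 1
  row 15 [1111]: (((1 OR 1) OR (1 IMPLIES NOT 1)) IMPLIES ((1 AND NOT 1) OR 1)) -> 1
Full result column, 4 rows per line (P1,P2 fixed per line; P3,P4 runs 00..11 left to right):
  rows 0-3 [P1,P2=00]: 0000  = hex 0
  rows 4-7 [P1,P2=01]: 1111  = hex F
  rows 8-11 [P1,P2=10]: 1100  = hex C
  rows 12-15 [P1,P2=11]: 1111  = hex F
Output column (row 0 .. row 15) = 0000111111001111
Output column grouped in 4s = 0000 1111 1100 1111 = 0x0FCF
Convert to decimal digit by digit (value = value*16 + digit):
  0 -> 0
  0*16 + 15 (F) = 15
  15*16 + 12 (C) = 252
  252*16 + 15 (F) = 4047
Decimal = 4047

4047


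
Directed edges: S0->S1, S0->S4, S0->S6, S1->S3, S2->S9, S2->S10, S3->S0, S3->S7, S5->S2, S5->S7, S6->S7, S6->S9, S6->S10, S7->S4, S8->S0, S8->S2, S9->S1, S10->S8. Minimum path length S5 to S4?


BFS layer-by-layer from S5:
  dist 0: {S5}
  dist 1: {S2, S7}
  dist 2: {S4, S9, S10}
  -> S4 reached at distance 2
Shortest path length = 2

2


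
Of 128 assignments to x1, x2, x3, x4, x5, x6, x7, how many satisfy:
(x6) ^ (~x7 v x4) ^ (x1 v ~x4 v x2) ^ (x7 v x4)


CNF with 4 clauses over 7 vars (128 assignments).
An assignment satisfies CNF iff every clause has >=1 true literal.
Check each row (bits = x1,x2,x3,x4,x5,x6,x7; clause T/F shown):
  row 0 [0000000]: clauses=FTTF -> 0
  row 1 [0000001]: clauses=FFTT -> 0
  row 2 [0000010]: clauses=TTTF -> 0
  row 3 [0000011]: clauses=TFTT -> 0
  row 4 [0000100]: clauses=FTTF -> 0
  (every remaining row is evaluated the same way; all 128 results are listed next)
Full result column, 8 rows per line (x1,x2,x3,x4 fixed per line; x5,x6,x7 runs 000..111 left to right):
  rows 0-7 [x1,x2,x3,x4=0000]: 00000000  (ones: 0)
  rows 8-15 [x1,x2,x3,x4=0001]: 00000000  (ones: 0)
  rows 16-23 [x1,x2,x3,x4=0010]: 00000000  (ones: 0)
  rows 24-31 [x1,x2,x3,x4=0011]: 00000000  (ones: 0)
  rows 32-39 [x1,x2,x3,x4=0100]: 00000000  (ones: 0)
  rows 40-47 [x1,x2,x3,x4=0101]: 00110011  (ones: 4)
  rows 48-55 [x1,x2,x3,x4=0110]: 00000000  (ones: 0)
  rows 56-63 [x1,x2,x3,x4=0111]: 00110011  (ones: 4)
  rows 64-71 [x1,x2,x3,x4=1000]: 00000000  (ones: 0)
  rows 72-79 [x1,x2,x3,x4=1001]: 00110011  (ones: 4)
  rows 80-87 [x1,x2,x3,x4=1010]: 00000000  (ones: 0)
  rows 88-95 [x1,x2,x3,x4=1011]: 00110011  (ones: 4)
  rows 96-103 [x1,x2,x3,x4=1100]: 00000000  (ones: 0)
  rows 104-111 [x1,x2,x3,x4=1101]: 00110011  (ones: 4)
  rows 112-119 [x1,x2,x3,x4=1110]: 00000000  (ones: 0)
  rows 120-127 [x1,x2,x3,x4=1111]: 00110011  (ones: 4)
Satisfying assignments = 0+0+0+0+0+4+0+4+0+4+0+4+0+4+0+4 = 24

24


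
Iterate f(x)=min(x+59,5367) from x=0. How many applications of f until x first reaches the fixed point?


Step 1: x=0, cap=5367, increment=59
Step 2: x grows by 59 each step until capped at 5367; fixed point is x=5367
Step 3: iterations = ceil(5367/59) = 91

91


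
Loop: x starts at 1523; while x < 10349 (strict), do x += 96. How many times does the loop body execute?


Step 1: x goes from 1523 toward 10349 by 96; the body runs while x<10349, so iterations = ceil((bound-start)/step)
Step 2: Distance=8826
Step 3: ceil(8826/96)=92

92


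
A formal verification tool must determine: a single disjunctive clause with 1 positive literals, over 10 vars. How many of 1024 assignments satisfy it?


Step 1: Total=2^10=1024
Step 2: Unsat when all 1 false: 2^9=512
Step 3: Sat=1024-512=512

512


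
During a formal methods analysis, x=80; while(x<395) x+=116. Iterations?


Step 1: x goes from 80 toward 395 by 116; the body runs while x<395, so iterations = ceil((bound-start)/step)
Step 2: Distance=315
Step 3: ceil(315/116)=3

3


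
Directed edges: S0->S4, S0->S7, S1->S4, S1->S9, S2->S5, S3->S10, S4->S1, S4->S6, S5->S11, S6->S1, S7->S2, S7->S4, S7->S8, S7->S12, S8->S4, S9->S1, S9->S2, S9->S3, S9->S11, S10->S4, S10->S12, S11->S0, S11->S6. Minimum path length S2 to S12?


BFS layer-by-layer from S2:
  dist 0: {S2}
  dist 1: {S5}
  dist 2: {S11}
  dist 3: {S0, S6}
  dist 4: {S1, S4, S7}
  dist 5: {S8, S9, S12}
  -> S12 reached at distance 5
Shortest path length = 5

5


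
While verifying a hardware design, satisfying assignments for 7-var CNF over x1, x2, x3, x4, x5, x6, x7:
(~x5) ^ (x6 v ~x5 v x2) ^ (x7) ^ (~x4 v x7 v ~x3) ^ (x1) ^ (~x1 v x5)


CNF with 6 clauses over 7 vars (128 assignments).
An assignment satisfies CNF iff every clause has >=1 true literal.
Check each row (bits = x1,x2,x3,x4,x5,x6,x7; clause T/F shown):
  row 0 [0000000]: clauses=TTFTFT -> 0
  row 1 [0000001]: clauses=TTTTFT -> 0
  row 2 [0000010]: clauses=TTFTFT -> 0
  row 3 [0000011]: clauses=TTTTFT -> 0
  row 4 [0000100]: clauses=FFFTFT -> 0
  (every remaining row is evaluated the same way; all 128 results are listed next)
Full result column, 8 rows per line (x1,x2,x3,x4 fixed per line; x5,x6,x7 runs 000..111 left to right):
  rows 0-7 [x1,x2,x3,x4=0000]: 00000000  (ones: 0)
  rows 8-15 [x1,x2,x3,x4=0001]: 00000000  (ones: 0)
  rows 16-23 [x1,x2,x3,x4=0010]: 00000000  (ones: 0)
  rows 24-31 [x1,x2,x3,x4=0011]: 00000000  (ones: 0)
  rows 32-39 [x1,x2,x3,x4=0100]: 00000000  (ones: 0)
  rows 40-47 [x1,x2,x3,x4=0101]: 00000000  (ones: 0)
  rows 48-55 [x1,x2,x3,x4=0110]: 00000000  (ones: 0)
  rows 56-63 [x1,x2,x3,x4=0111]: 00000000  (ones: 0)
  rows 64-71 [x1,x2,x3,x4=1000]: 00000000  (ones: 0)
  rows 72-79 [x1,x2,x3,x4=1001]: 00000000  (ones: 0)
  rows 80-87 [x1,x2,x3,x4=1010]: 00000000  (ones: 0)
  rows 88-95 [x1,x2,x3,x4=1011]: 00000000  (ones: 0)
  rows 96-103 [x1,x2,x3,x4=1100]: 00000000  (ones: 0)
  rows 104-111 [x1,x2,x3,x4=1101]: 00000000  (ones: 0)
  rows 112-119 [x1,x2,x3,x4=1110]: 00000000  (ones: 0)
  rows 120-127 [x1,x2,x3,x4=1111]: 00000000  (ones: 0)
Satisfying assignments = 0+0+0+0+0+0+0+0+0+0+0+0+0+0+0+0 = 0

0
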